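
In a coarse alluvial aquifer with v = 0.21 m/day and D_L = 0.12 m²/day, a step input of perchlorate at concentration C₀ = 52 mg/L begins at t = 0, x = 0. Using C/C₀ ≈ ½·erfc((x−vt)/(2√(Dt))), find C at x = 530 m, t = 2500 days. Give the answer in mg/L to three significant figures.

For a continuous step input, C/C₀ ≈ ½·erfc((x−vt)/(2√(Dt))).
vt = 0.21 × 2500 = 525 m and 2√(Dt) = 2√(0.12 × 2500) = 34.64 m.
Argument (x−vt)/(2√(Dt)) = (530 − 525)/34.64 = 0.1443; ½·erfc(0.1443) = 0.4191.
C = 52 × 0.4191 = 21.8 mg/L.

21.8 mg/L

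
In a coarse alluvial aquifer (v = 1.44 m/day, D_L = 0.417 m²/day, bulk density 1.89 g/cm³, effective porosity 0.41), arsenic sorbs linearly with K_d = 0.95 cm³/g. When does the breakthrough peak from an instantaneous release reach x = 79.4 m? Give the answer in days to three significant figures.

296 days

Retardation factor R = 1 + ρ_b·K_d/n = 1 + 1.89 × 0.95/0.41 = 5.379.
Sorption retards both mechanisms: v_R = v/R = 0.2677 m/day, D_R = D/R = 0.07752 m²/day.
Peak time from v_R²t² + 2D_R t − x² = 0: t = (√(D_R² + v_R²x²) − D_R)/v_R².
√(D_R² + v_R²x²) = √(0.07752² + 0.2677² × 79.4²) = 21.26; v_R² = 0.07166.
t = (21.26 − 0.07752)/0.07166 = 296 days.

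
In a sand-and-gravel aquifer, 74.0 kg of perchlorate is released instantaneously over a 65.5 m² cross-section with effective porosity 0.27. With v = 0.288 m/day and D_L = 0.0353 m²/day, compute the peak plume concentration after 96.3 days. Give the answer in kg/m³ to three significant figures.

0.640 kg/m³

The peak of an instantaneous 1D plume sits at x = vt; there the Gaussian factor is 1 and C_max = M/(n_e·A·√(4πDt)), where n_e·A is the pore area the mass is dissolved in.
√(4πDt) = √(4π × 0.0353 × 96.3) = 6.536 m, so C_max = 74.0/(0.27 × 65.5 × 6.536) = 0.640 kg/m³.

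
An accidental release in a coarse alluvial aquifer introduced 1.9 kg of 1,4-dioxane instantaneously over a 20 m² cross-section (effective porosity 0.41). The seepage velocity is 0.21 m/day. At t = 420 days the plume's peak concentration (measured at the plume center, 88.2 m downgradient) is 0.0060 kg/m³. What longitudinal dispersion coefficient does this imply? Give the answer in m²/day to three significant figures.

0.283 m²/day

At the plume center C_max = M/(n_e·A·√(4πDt)), so D = M²/(4πt·(n_e·A·C_max)²).
n_e·A·C_max = 0.41 × 20 × 0.0060 = 0.04920 kg/m.
D = 1.9²/(4π × 420 × 0.04920²) = 0.283 m²/day.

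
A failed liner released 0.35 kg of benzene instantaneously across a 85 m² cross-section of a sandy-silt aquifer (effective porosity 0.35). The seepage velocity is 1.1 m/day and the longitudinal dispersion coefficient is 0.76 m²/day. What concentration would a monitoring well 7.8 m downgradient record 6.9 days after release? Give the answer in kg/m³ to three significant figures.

0.00145 kg/m³

For an instantaneous plane source, C(x,t) = M/(n_e·A·√(4πDt)) · exp(−(x−vt)²/(4Dt)), with n_e·A the pore (flow) area.
Plume center vt = 1.1 × 6.9 = 7.59 m, so the well at 7.8 m is 0.21 m downgradient of the peak.
√(4πDt) = 8.118 m, giving peak height M/(n_e·A·√(4πDt)) = 0.35/(0.35 × 85 × 8.118) = 0.001449 kg/m³.
(x−vt)²/(4Dt) = (0.21)²/(4 × 0.76 × 6.9) = 0.002102; exp(−0.002102) = 0.9979.
C = 0.001449 × 0.9979 = 0.00145 kg/m³.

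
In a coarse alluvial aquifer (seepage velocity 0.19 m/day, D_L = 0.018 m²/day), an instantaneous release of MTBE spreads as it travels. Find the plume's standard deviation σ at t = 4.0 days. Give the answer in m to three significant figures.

0.379 m

Dispersive spreading gives a Gaussian with σ² = 2Dt; advection only shifts the center.
σ = √(2 × 0.018 × 4.0) = 0.379 m.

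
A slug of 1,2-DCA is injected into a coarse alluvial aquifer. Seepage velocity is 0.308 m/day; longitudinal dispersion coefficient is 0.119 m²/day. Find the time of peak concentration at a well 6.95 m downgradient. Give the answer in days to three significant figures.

For the 1D instantaneous-source solution, setting ∂C/∂t = 0 at fixed x gives v²t² + 2Dt − x² = 0, so t = (√(D² + v²x²) − D)/v².
√(D² + v²x²) = √(0.119² + 0.308² × 6.95²) = 2.144; v² = 0.094864.
t = (2.144 − 0.119)/0.094864 = 21.3 days (vs. the pure-advection estimate x/v = 22.6 d).

21.3 days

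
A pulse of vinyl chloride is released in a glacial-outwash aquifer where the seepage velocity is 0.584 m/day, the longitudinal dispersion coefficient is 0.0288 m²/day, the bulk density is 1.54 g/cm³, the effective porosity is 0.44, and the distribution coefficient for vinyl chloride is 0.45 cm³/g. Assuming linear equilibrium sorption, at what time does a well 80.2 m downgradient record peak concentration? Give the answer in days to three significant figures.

Retardation factor R = 1 + ρ_b·K_d/n = 1 + 1.54 × 0.45/0.44 = 2.575.
Sorption retards both mechanisms: v_R = v/R = 0.2268 m/day, D_R = D/R = 0.01118 m²/day.
Peak time from v_R²t² + 2D_R t − x² = 0: t = (√(D_R² + v_R²x²) − D_R)/v_R².
√(D_R² + v_R²x²) = √(0.01118² + 0.2268² × 80.2²) = 18.19; v_R² = 0.05144.
t = (18.19 − 0.01118)/0.05144 = 353 days.

353 days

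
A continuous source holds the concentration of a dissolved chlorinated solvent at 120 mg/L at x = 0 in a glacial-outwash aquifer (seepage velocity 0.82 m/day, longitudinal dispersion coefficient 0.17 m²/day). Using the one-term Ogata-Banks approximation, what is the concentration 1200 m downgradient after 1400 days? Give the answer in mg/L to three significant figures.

For a continuous step input, C/C₀ ≈ ½·erfc((x−vt)/(2√(Dt))).
vt = 0.82 × 1400 = 1148 m and 2√(Dt) = 2√(0.17 × 1400) = 30.85 m.
Argument (x−vt)/(2√(Dt)) = (1200 − 1148)/30.85 = 1.686; ½·erfc(1.686) = 0.008554.
C = 120 × 0.008554 = 1.03 mg/L.

1.03 mg/L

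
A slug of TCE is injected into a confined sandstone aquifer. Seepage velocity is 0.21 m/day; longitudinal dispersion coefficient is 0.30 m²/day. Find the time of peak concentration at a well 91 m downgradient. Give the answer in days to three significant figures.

427 days

For the 1D instantaneous-source solution, setting ∂C/∂t = 0 at fixed x gives v²t² + 2Dt − x² = 0, so t = (√(D² + v²x²) − D)/v².
√(D² + v²x²) = √(0.30² + 0.21² × 91²) = 19.11; v² = 0.0441.
t = (19.11 − 0.30)/0.0441 = 427 days (vs. the pure-advection estimate x/v = 433 d).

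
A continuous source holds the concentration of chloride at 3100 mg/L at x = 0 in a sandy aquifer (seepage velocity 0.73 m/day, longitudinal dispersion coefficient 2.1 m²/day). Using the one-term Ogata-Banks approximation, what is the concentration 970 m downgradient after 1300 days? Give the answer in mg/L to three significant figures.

1200 mg/L

For a continuous step input, C/C₀ ≈ ½·erfc((x−vt)/(2√(Dt))).
vt = 0.73 × 1300 = 949 m and 2√(Dt) = 2√(2.1 × 1300) = 104.5 m.
Argument (x−vt)/(2√(Dt)) = (970 − 949)/104.5 = 0.2010; ½·erfc(0.2010) = 0.3881.
C = 3100 × 0.3881 = 1200 mg/L.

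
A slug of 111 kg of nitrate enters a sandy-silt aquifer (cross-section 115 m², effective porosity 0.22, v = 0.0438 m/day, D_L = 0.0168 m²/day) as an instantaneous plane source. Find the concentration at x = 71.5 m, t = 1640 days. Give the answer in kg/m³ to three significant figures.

For an instantaneous plane source, C(x,t) = M/(n_e·A·√(4πDt)) · exp(−(x−vt)²/(4Dt)), with n_e·A the pore (flow) area.
Plume center vt = 0.0438 × 1640 = 71.832 m, so the well at 71.5 m is 0.332 m upgradient of the peak.
√(4πDt) = 18.61 m, giving peak height M/(n_e·A·√(4πDt)) = 111/(0.22 × 115 × 18.61) = 0.2358 kg/m³.
(x−vt)²/(4Dt) = (-0.332)²/(4 × 0.0168 × 1640) = 0.001000; exp(−0.001000) = 0.9990.
C = 0.2358 × 0.9990 = 0.236 kg/m³.

0.236 kg/m³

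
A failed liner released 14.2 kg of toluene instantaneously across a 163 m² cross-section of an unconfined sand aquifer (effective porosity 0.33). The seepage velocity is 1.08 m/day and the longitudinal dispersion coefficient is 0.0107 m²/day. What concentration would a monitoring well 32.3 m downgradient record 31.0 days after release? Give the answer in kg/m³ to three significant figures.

0.0453 kg/m³

For an instantaneous plane source, C(x,t) = M/(n_e·A·√(4πDt)) · exp(−(x−vt)²/(4Dt)), with n_e·A the pore (flow) area.
Plume center vt = 1.08 × 31.0 = 33.48 m, so the well at 32.3 m is 1.18 m upgradient of the peak.
√(4πDt) = 2.042 m, giving peak height M/(n_e·A·√(4πDt)) = 14.2/(0.33 × 163 × 2.042) = 0.1293 kg/m³.
(x−vt)²/(4Dt) = (-1.18)²/(4 × 0.0107 × 31.0) = 1.049; exp(−1.049) = 0.3503.
C = 0.1293 × 0.3503 = 0.0453 kg/m³.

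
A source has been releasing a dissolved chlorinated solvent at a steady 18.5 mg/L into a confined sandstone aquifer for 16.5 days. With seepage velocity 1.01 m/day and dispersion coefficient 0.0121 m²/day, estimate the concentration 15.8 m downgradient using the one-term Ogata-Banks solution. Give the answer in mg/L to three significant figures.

16.9 mg/L

For a continuous step input, C/C₀ ≈ ½·erfc((x−vt)/(2√(Dt))).
vt = 1.01 × 16.5 = 16.665 m and 2√(Dt) = 2√(0.0121 × 16.5) = 0.8936 m.
Argument (x−vt)/(2√(Dt)) = (15.8 − 16.665)/0.8936 = -0.9680; ½·erfc(-0.9680) = 0.9145.
C = 18.5 × 0.9145 = 16.9 mg/L.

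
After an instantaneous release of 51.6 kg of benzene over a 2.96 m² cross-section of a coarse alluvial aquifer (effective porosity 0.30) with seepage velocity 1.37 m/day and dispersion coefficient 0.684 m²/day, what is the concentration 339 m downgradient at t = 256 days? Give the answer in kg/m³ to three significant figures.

For an instantaneous plane source, C(x,t) = M/(n_e·A·√(4πDt)) · exp(−(x−vt)²/(4Dt)), with n_e·A the pore (flow) area.
Plume center vt = 1.37 × 256 = 350.72 m, so the well at 339 m is 11.72 m upgradient of the peak.
√(4πDt) = 46.91 m, giving peak height M/(n_e·A·√(4πDt)) = 51.6/(0.30 × 2.96 × 46.91) = 1.239 kg/m³.
(x−vt)²/(4Dt) = (-11.72)²/(4 × 0.684 × 256) = 0.1961; exp(−0.1961) = 0.8219.
C = 1.239 × 0.8219 = 1.02 kg/m³.

1.02 kg/m³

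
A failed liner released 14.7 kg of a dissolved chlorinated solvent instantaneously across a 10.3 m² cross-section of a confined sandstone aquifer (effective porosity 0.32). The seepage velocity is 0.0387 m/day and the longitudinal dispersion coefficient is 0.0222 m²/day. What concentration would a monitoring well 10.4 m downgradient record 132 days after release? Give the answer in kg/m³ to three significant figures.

0.0674 kg/m³

For an instantaneous plane source, C(x,t) = M/(n_e·A·√(4πDt)) · exp(−(x−vt)²/(4Dt)), with n_e·A the pore (flow) area.
Plume center vt = 0.0387 × 132 = 5.1084 m, so the well at 10.4 m is 5.2916 m downgradient of the peak.
√(4πDt) = 6.068 m, giving peak height M/(n_e·A·√(4πDt)) = 14.7/(0.32 × 10.3 × 6.068) = 0.7350 kg/m³.
(x−vt)²/(4Dt) = (5.2916)²/(4 × 0.0222 × 132) = 2.389; exp(−2.389) = 0.09172.
C = 0.7350 × 0.09172 = 0.0674 kg/m³.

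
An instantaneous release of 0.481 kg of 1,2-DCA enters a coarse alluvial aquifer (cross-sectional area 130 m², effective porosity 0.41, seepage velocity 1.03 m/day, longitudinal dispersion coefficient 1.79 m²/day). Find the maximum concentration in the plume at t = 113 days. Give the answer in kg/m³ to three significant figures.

The peak of an instantaneous 1D plume sits at x = vt; there the Gaussian factor is 1 and C_max = M/(n_e·A·√(4πDt)), where n_e·A is the pore area the mass is dissolved in.
√(4πDt) = √(4π × 1.79 × 113) = 50.42 m, so C_max = 0.481/(0.41 × 130 × 50.42) = 0.000179 kg/m³.

0.000179 kg/m³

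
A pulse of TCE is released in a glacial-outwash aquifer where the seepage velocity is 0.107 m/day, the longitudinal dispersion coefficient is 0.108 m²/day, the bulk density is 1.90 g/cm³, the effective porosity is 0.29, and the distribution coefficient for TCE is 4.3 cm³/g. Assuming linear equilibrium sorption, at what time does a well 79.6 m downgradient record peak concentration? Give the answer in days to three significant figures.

Retardation factor R = 1 + ρ_b·K_d/n = 1 + 1.90 × 4.3/0.29 = 29.17.
Sorption retards both mechanisms: v_R = v/R = 0.003668 m/day, D_R = D/R = 0.003702 m²/day.
Peak time from v_R²t² + 2D_R t − x² = 0: t = (√(D_R² + v_R²x²) − D_R)/v_R².
√(D_R² + v_R²x²) = √(0.003702² + 0.003668² × 79.6²) = 0.2920; v_R² = 1.345e-05.
t = (0.2920 − 0.003702)/1.345e-05 = 21400 days.

21400 days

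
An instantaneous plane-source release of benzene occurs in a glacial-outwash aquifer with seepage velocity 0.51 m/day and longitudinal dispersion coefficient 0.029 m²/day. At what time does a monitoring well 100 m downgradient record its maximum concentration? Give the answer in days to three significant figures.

196 days

For the 1D instantaneous-source solution, setting ∂C/∂t = 0 at fixed x gives v²t² + 2Dt − x² = 0, so t = (√(D² + v²x²) − D)/v².
√(D² + v²x²) = √(0.029² + 0.51² × 100²) = 51.00; v² = 0.2601.
t = (51.00 − 0.029)/0.2601 = 196 days (vs. the pure-advection estimate x/v = 196 d).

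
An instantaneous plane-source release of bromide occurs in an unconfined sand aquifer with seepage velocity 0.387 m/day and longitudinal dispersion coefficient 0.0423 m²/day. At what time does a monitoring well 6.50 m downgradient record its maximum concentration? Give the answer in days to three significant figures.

For the 1D instantaneous-source solution, setting ∂C/∂t = 0 at fixed x gives v²t² + 2Dt − x² = 0, so t = (√(D² + v²x²) − D)/v².
√(D² + v²x²) = √(0.0423² + 0.387² × 6.50²) = 2.516; v² = 0.149769.
t = (2.516 − 0.0423)/0.149769 = 16.5 days (vs. the pure-advection estimate x/v = 16.8 d).

16.5 days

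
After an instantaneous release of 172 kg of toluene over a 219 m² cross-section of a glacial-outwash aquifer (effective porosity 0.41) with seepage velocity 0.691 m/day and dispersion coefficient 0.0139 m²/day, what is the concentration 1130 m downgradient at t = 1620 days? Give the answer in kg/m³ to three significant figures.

0.0329 kg/m³

For an instantaneous plane source, C(x,t) = M/(n_e·A·√(4πDt)) · exp(−(x−vt)²/(4Dt)), with n_e·A the pore (flow) area.
Plume center vt = 0.691 × 1620 = 1119.42 m, so the well at 1130 m is 10.58 m downgradient of the peak.
√(4πDt) = 16.82 m, giving peak height M/(n_e·A·√(4πDt)) = 172/(0.41 × 219 × 16.82) = 0.1139 kg/m³.
(x−vt)²/(4Dt) = (10.58)²/(4 × 0.0139 × 1620) = 1.243; exp(−1.243) = 0.2885.
C = 0.1139 × 0.2885 = 0.0329 kg/m³.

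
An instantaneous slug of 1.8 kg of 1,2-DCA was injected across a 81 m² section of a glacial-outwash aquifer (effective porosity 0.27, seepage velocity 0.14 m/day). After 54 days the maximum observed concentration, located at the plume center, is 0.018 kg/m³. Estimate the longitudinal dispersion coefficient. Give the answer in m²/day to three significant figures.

0.0308 m²/day

At the plume center C_max = M/(n_e·A·√(4πDt)), so D = M²/(4πt·(n_e·A·C_max)²).
n_e·A·C_max = 0.27 × 81 × 0.018 = 0.3937 kg/m.
D = 1.8²/(4π × 54 × 0.3937²) = 0.0308 m²/day.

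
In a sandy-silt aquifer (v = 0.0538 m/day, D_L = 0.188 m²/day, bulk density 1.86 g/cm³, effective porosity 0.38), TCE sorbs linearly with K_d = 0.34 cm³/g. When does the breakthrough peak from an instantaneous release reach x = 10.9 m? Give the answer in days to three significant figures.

394 days

Retardation factor R = 1 + ρ_b·K_d/n = 1 + 1.86 × 0.34/0.38 = 2.664.
Sorption retards both mechanisms: v_R = v/R = 0.02020 m/day, D_R = D/R = 0.07057 m²/day.
Peak time from v_R²t² + 2D_R t − x² = 0: t = (√(D_R² + v_R²x²) − D_R)/v_R².
√(D_R² + v_R²x²) = √(0.07057² + 0.02020² × 10.9²) = 0.2312; v_R² = 0.0004080.
t = (0.2312 − 0.07057)/0.0004080 = 394 days.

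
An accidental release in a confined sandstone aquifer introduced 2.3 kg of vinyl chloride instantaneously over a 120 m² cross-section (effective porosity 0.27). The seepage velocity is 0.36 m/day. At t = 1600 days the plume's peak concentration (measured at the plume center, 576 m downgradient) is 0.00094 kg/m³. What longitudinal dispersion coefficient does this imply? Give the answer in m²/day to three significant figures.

0.284 m²/day

At the plume center C_max = M/(n_e·A·√(4πDt)), so D = M²/(4πt·(n_e·A·C_max)²).
n_e·A·C_max = 0.27 × 120 × 0.00094 = 0.03046 kg/m.
D = 2.3²/(4π × 1600 × 0.03046²) = 0.284 m²/day.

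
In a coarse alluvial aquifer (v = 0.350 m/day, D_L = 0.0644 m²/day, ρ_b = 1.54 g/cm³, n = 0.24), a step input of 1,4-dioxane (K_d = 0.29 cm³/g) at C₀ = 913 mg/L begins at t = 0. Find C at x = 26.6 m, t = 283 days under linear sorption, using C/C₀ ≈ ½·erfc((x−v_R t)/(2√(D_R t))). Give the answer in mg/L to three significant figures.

Retardation factor R = 1 + ρ_b·K_d/n = 1 + 1.54 × 0.29/0.24 = 2.861.
Sorption retards both mechanisms: v_R = v/R = 0.1223 m/day, D_R = D/R = 0.02251 m²/day.
v_R·t = 0.1223 × 283 = 34.6109 m; 2√(D_R t) = 5.048 m; argument = (26.6 − 34.6109)/5.048 = -1.587.
C = C₀ × ½·erfc(-1.587) = 913 × 0.9876 = 902 mg/L.

902 mg/L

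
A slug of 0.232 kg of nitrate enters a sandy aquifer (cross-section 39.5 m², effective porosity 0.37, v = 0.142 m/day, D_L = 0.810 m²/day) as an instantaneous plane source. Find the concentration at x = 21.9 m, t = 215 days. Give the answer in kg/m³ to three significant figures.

0.000305 kg/m³

For an instantaneous plane source, C(x,t) = M/(n_e·A·√(4πDt)) · exp(−(x−vt)²/(4Dt)), with n_e·A the pore (flow) area.
Plume center vt = 0.142 × 215 = 30.53 m, so the well at 21.9 m is 8.63 m upgradient of the peak.
√(4πDt) = 46.78 m, giving peak height M/(n_e·A·√(4πDt)) = 0.232/(0.37 × 39.5 × 46.78) = 0.0003393 kg/m³.
(x−vt)²/(4Dt) = (-8.63)²/(4 × 0.810 × 215) = 0.1069; exp(−0.1069) = 0.8986.
C = 0.0003393 × 0.8986 = 0.000305 kg/m³.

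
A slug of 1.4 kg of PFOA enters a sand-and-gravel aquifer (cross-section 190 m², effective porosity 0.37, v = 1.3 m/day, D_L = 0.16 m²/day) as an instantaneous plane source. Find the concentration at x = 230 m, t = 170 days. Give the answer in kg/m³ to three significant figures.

For an instantaneous plane source, C(x,t) = M/(n_e·A·√(4πDt)) · exp(−(x−vt)²/(4Dt)), with n_e·A the pore (flow) area.
Plume center vt = 1.3 × 170 = 221 m, so the well at 230 m is 9 m downgradient of the peak.
√(4πDt) = 18.49 m, giving peak height M/(n_e·A·√(4πDt)) = 1.4/(0.37 × 190 × 18.49) = 0.001077 kg/m³.
(x−vt)²/(4Dt) = (9)²/(4 × 0.16 × 170) = 0.7445; exp(−0.7445) = 0.4750.
C = 0.001077 × 0.4750 = 0.000512 kg/m³.

0.000512 kg/m³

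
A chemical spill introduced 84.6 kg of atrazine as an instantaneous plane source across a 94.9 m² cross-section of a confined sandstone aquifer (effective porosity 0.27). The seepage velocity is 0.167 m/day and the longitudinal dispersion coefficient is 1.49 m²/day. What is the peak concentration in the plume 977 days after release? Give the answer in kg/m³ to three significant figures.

0.0244 kg/m³

The peak of an instantaneous 1D plume sits at x = vt; there the Gaussian factor is 1 and C_max = M/(n_e·A·√(4πDt)), where n_e·A is the pore area the mass is dissolved in.
√(4πDt) = √(4π × 1.49 × 977) = 135.3 m, so C_max = 84.6/(0.27 × 94.9 × 135.3) = 0.0244 kg/m³.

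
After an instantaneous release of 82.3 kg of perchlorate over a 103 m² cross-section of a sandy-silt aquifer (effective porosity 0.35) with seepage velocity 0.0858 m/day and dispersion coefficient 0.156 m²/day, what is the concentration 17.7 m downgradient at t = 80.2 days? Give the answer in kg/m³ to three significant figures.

For an instantaneous plane source, C(x,t) = M/(n_e·A·√(4πDt)) · exp(−(x−vt)²/(4Dt)), with n_e·A the pore (flow) area.
Plume center vt = 0.0858 × 80.2 = 6.88116 m, so the well at 17.7 m is 10.81884 m downgradient of the peak.
√(4πDt) = 12.54 m, giving peak height M/(n_e·A·√(4πDt)) = 82.3/(0.35 × 103 × 12.54) = 0.1821 kg/m³.
(x−vt)²/(4Dt) = (10.81884)²/(4 × 0.156 × 80.2) = 2.339; exp(−2.339) = 0.09642.
C = 0.1821 × 0.09642 = 0.0176 kg/m³.

0.0176 kg/m³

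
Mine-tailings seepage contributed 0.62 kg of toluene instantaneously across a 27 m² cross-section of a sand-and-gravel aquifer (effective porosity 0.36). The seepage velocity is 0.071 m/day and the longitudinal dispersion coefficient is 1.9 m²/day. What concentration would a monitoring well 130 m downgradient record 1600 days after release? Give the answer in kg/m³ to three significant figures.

0.000319 kg/m³

For an instantaneous plane source, C(x,t) = M/(n_e·A·√(4πDt)) · exp(−(x−vt)²/(4Dt)), with n_e·A the pore (flow) area.
Plume center vt = 0.071 × 1600 = 113.6 m, so the well at 130 m is 16.4 m downgradient of the peak.
√(4πDt) = 195.5 m, giving peak height M/(n_e·A·√(4πDt)) = 0.62/(0.36 × 27 × 195.5) = 0.0003263 kg/m³.
(x−vt)²/(4Dt) = (16.4)²/(4 × 1.9 × 1600) = 0.02212; exp(−0.02212) = 0.9781.
C = 0.0003263 × 0.9781 = 0.000319 kg/m³.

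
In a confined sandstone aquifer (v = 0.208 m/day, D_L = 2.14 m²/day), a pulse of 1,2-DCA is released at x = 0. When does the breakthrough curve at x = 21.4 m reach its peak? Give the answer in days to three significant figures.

For the 1D instantaneous-source solution, setting ∂C/∂t = 0 at fixed x gives v²t² + 2Dt − x² = 0, so t = (√(D² + v²x²) − D)/v².
√(D² + v²x²) = √(2.14² + 0.208² × 21.4²) = 4.939; v² = 0.043264.
t = (4.939 − 2.14)/0.043264 = 64.7 days (vs. the pure-advection estimate x/v = 103 d).

64.7 days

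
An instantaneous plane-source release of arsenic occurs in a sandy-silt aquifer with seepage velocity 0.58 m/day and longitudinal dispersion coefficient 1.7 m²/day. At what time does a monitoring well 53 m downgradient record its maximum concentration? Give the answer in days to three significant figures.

For the 1D instantaneous-source solution, setting ∂C/∂t = 0 at fixed x gives v²t² + 2Dt − x² = 0, so t = (√(D² + v²x²) − D)/v².
√(D² + v²x²) = √(1.7² + 0.58² × 53²) = 30.79; v² = 0.3364.
t = (30.79 − 1.7)/0.3364 = 86.5 days (vs. the pure-advection estimate x/v = 91.4 d).

86.5 days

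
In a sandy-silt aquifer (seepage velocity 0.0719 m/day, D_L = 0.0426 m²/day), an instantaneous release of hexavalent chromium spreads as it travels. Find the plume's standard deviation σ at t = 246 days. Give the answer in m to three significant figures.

Dispersive spreading gives a Gaussian with σ² = 2Dt; advection only shifts the center.
σ = √(2 × 0.0426 × 246) = 4.58 m.

4.58 m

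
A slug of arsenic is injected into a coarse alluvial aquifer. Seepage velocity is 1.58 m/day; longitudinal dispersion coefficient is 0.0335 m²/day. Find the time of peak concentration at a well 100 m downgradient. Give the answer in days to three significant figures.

63.3 days

For the 1D instantaneous-source solution, setting ∂C/∂t = 0 at fixed x gives v²t² + 2Dt − x² = 0, so t = (√(D² + v²x²) − D)/v².
√(D² + v²x²) = √(0.0335² + 1.58² × 100²) = 158.0; v² = 2.4964.
t = (158.0 − 0.0335)/2.4964 = 63.3 days (vs. the pure-advection estimate x/v = 63.3 d).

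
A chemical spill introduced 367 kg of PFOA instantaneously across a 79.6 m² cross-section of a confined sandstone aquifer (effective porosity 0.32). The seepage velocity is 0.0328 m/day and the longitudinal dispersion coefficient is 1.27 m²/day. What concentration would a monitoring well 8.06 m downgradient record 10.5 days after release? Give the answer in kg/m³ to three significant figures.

0.365 kg/m³

For an instantaneous plane source, C(x,t) = M/(n_e·A·√(4πDt)) · exp(−(x−vt)²/(4Dt)), with n_e·A the pore (flow) area.
Plume center vt = 0.0328 × 10.5 = 0.3444 m, so the well at 8.06 m is 7.7156 m downgradient of the peak.
√(4πDt) = 12.94 m, giving peak height M/(n_e·A·√(4πDt)) = 367/(0.32 × 79.6 × 12.94) = 1.113 kg/m³.
(x−vt)²/(4Dt) = (7.7156)²/(4 × 1.27 × 10.5) = 1.116; exp(−1.116) = 0.3276.
C = 1.113 × 0.3276 = 0.365 kg/m³.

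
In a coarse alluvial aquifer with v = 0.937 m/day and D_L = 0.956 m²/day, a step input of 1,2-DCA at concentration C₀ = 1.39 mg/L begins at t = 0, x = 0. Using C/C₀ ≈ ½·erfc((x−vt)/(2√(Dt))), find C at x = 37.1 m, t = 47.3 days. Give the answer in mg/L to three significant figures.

For a continuous step input, C/C₀ ≈ ½·erfc((x−vt)/(2√(Dt))).
vt = 0.937 × 47.3 = 44.3201 m and 2√(Dt) = 2√(0.956 × 47.3) = 13.45 m.
Argument (x−vt)/(2√(Dt)) = (37.1 − 44.3201)/13.45 = -0.5368; ½·erfc(-0.5368) = 0.7761.
C = 1.39 × 0.7761 = 1.08 mg/L.

1.08 mg/L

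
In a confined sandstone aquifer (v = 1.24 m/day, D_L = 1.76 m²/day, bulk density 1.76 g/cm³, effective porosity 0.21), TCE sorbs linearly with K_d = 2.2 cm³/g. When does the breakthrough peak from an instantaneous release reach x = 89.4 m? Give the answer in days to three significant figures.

Retardation factor R = 1 + ρ_b·K_d/n = 1 + 1.76 × 2.2/0.21 = 19.44.
Sorption retards both mechanisms: v_R = v/R = 0.06379 m/day, D_R = D/R = 0.09053 m²/day.
Peak time from v_R²t² + 2D_R t − x² = 0: t = (√(D_R² + v_R²x²) − D_R)/v_R².
√(D_R² + v_R²x²) = √(0.09053² + 0.06379² × 89.4²) = 5.704; v_R² = 0.004069.
t = (5.704 − 0.09053)/0.004069 = 1380 days.

1380 days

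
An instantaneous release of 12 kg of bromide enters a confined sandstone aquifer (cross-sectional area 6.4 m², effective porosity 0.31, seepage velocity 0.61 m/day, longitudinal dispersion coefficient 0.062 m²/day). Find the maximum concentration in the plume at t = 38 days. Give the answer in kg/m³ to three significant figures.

1.11 kg/m³

The peak of an instantaneous 1D plume sits at x = vt; there the Gaussian factor is 1 and C_max = M/(n_e·A·√(4πDt)), where n_e·A is the pore area the mass is dissolved in.
√(4πDt) = √(4π × 0.062 × 38) = 5.441 m, so C_max = 12/(0.31 × 6.4 × 5.441) = 1.11 kg/m³.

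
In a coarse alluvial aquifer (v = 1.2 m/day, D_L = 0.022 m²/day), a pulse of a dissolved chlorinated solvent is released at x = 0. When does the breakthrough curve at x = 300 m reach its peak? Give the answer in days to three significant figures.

250 days

For the 1D instantaneous-source solution, setting ∂C/∂t = 0 at fixed x gives v²t² + 2Dt − x² = 0, so t = (√(D² + v²x²) − D)/v².
√(D² + v²x²) = √(0.022² + 1.2² × 300²) = 360.0; v² = 1.44.
t = (360.0 − 0.022)/1.44 = 250 days (vs. the pure-advection estimate x/v = 250 d).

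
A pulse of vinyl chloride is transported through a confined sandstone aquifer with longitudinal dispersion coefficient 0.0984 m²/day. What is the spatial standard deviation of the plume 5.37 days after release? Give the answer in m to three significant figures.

Dispersive spreading gives a Gaussian with σ² = 2Dt; advection only shifts the center.
σ = √(2 × 0.0984 × 5.37) = 1.03 m.

1.03 m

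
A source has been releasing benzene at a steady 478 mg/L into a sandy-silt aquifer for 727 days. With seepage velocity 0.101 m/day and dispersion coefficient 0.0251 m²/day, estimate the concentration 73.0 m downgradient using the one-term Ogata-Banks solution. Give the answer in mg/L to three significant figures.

For a continuous step input, C/C₀ ≈ ½·erfc((x−vt)/(2√(Dt))).
vt = 0.101 × 727 = 73.427 m and 2√(Dt) = 2√(0.0251 × 727) = 8.543 m.
Argument (x−vt)/(2√(Dt)) = (73.0 − 73.427)/8.543 = -0.04998; ½·erfc(-0.04998) = 0.5282.
C = 478 × 0.5282 = 252 mg/L.

252 mg/L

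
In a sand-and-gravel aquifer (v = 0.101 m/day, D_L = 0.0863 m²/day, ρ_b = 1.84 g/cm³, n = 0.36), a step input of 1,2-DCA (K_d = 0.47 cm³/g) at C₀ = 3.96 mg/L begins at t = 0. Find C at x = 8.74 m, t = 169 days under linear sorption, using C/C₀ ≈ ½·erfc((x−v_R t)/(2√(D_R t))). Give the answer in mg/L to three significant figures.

0.403 mg/L

Retardation factor R = 1 + ρ_b·K_d/n = 1 + 1.84 × 0.47/0.36 = 3.402.
Sorption retards both mechanisms: v_R = v/R = 0.02969 m/day, D_R = D/R = 0.02537 m²/day.
v_R·t = 0.02969 × 169 = 5.01761 m; 2√(D_R t) = 4.141 m; argument = (8.74 − 5.01761)/4.141 = 0.8989.
C = C₀ × ½·erfc(0.8989) = 3.96 × 0.1018 = 0.403 mg/L.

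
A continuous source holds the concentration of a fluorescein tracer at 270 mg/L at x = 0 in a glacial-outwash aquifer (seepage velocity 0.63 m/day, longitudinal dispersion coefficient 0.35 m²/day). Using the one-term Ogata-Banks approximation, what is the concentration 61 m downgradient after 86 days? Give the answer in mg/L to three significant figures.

For a continuous step input, C/C₀ ≈ ½·erfc((x−vt)/(2√(Dt))).
vt = 0.63 × 86 = 54.18 m and 2√(Dt) = 2√(0.35 × 86) = 10.97 m.
Argument (x−vt)/(2√(Dt)) = (61 − 54.18)/10.97 = 0.6217; ½·erfc(0.6217) = 0.1896.
C = 270 × 0.1896 = 51.2 mg/L.

51.2 mg/L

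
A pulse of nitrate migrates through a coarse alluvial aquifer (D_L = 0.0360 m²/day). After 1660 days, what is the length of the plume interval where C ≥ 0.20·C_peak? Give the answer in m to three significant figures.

39.2 m

The plume is Gaussian with σ = √(2Dt) = √(2 × 0.0360 × 1660) = 10.93 m.
C/C_peak = exp(−Δx²/(2σ²)) = 0.20 ⇒ Δx = σ·√(−2 ln 0.20) = 10.93 × 1.794 = 19.61 m.
Width = 2Δx = 39.2 m.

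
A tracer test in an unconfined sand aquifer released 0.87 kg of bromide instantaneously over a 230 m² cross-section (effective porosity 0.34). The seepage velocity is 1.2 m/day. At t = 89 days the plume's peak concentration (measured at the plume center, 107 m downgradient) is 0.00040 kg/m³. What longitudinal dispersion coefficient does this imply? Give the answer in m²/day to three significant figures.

At the plume center C_max = M/(n_e·A·√(4πDt)), so D = M²/(4πt·(n_e·A·C_max)²).
n_e·A·C_max = 0.34 × 230 × 0.00040 = 0.03128 kg/m.
D = 0.87²/(4π × 89 × 0.03128²) = 0.692 m²/day.

0.692 m²/day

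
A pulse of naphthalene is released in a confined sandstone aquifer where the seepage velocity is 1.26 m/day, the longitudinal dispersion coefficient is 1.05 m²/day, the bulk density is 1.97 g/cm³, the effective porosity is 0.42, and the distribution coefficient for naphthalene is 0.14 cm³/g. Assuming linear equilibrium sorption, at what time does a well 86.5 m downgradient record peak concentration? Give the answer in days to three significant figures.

113 days

Retardation factor R = 1 + ρ_b·K_d/n = 1 + 1.97 × 0.14/0.42 = 1.657.
Sorption retards both mechanisms: v_R = v/R = 0.7604 m/day, D_R = D/R = 0.6337 m²/day.
Peak time from v_R²t² + 2D_R t − x² = 0: t = (√(D_R² + v_R²x²) − D_R)/v_R².
√(D_R² + v_R²x²) = √(0.6337² + 0.7604² × 86.5²) = 65.78; v_R² = 0.5782.
t = (65.78 − 0.6337)/0.5782 = 113 days.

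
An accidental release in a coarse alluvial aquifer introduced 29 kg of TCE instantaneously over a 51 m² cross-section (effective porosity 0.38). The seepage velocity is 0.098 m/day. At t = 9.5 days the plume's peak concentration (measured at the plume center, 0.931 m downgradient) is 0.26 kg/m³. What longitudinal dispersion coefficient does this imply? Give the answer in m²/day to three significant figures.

0.277 m²/day

At the plume center C_max = M/(n_e·A·√(4πDt)), so D = M²/(4πt·(n_e·A·C_max)²).
n_e·A·C_max = 0.38 × 51 × 0.26 = 5.039 kg/m.
D = 29²/(4π × 9.5 × 5.039²) = 0.277 m²/day.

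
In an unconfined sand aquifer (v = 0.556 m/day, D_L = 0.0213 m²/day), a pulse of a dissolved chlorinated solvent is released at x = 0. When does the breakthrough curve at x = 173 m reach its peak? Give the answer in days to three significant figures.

311 days

For the 1D instantaneous-source solution, setting ∂C/∂t = 0 at fixed x gives v²t² + 2Dt − x² = 0, so t = (√(D² + v²x²) − D)/v².
√(D² + v²x²) = √(0.0213² + 0.556² × 173²) = 96.19; v² = 0.309136.
t = (96.19 − 0.0213)/0.309136 = 311 days (vs. the pure-advection estimate x/v = 311 d).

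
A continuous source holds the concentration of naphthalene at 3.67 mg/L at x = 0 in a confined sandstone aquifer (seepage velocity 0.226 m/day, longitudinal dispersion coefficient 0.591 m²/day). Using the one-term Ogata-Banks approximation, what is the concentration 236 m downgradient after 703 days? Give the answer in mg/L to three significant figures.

For a continuous step input, C/C₀ ≈ ½·erfc((x−vt)/(2√(Dt))).
vt = 0.226 × 703 = 158.878 m and 2√(Dt) = 2√(0.591 × 703) = 40.77 m.
Argument (x−vt)/(2√(Dt)) = (236 − 158.878)/40.77 = 1.892; ½·erfc(1.892) = 0.003729.
C = 3.67 × 0.003729 = 0.0137 mg/L.

0.0137 mg/L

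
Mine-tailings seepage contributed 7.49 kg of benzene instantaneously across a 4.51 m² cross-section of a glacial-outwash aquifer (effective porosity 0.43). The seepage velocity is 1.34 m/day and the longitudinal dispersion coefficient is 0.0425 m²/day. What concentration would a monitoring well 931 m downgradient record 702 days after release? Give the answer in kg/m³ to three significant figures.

For an instantaneous plane source, C(x,t) = M/(n_e·A·√(4πDt)) · exp(−(x−vt)²/(4Dt)), with n_e·A the pore (flow) area.
Plume center vt = 1.34 × 702 = 940.68 m, so the well at 931 m is 9.68 m upgradient of the peak.
√(4πDt) = 19.36 m, giving peak height M/(n_e·A·√(4πDt)) = 7.49/(0.43 × 4.51 × 19.36) = 0.1995 kg/m³.
(x−vt)²/(4Dt) = (-9.68)²/(4 × 0.0425 × 702) = 0.7852; exp(−0.7852) = 0.4560.
C = 0.1995 × 0.4560 = 0.0910 kg/m³.

0.0910 kg/m³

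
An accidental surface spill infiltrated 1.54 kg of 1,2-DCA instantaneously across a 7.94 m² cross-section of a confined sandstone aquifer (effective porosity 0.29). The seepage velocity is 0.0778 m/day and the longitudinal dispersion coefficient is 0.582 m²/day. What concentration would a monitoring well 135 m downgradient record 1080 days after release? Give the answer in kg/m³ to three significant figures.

0.00268 kg/m³

For an instantaneous plane source, C(x,t) = M/(n_e·A·√(4πDt)) · exp(−(x−vt)²/(4Dt)), with n_e·A the pore (flow) area.
Plume center vt = 0.0778 × 1080 = 84.024 m, so the well at 135 m is 50.976 m downgradient of the peak.
√(4πDt) = 88.87 m, giving peak height M/(n_e·A·√(4πDt)) = 1.54/(0.29 × 7.94 × 88.87) = 0.007526 kg/m³.
(x−vt)²/(4Dt) = (50.976)²/(4 × 0.582 × 1080) = 1.034; exp(−1.034) = 0.3556.
C = 0.007526 × 0.3556 = 0.00268 kg/m³.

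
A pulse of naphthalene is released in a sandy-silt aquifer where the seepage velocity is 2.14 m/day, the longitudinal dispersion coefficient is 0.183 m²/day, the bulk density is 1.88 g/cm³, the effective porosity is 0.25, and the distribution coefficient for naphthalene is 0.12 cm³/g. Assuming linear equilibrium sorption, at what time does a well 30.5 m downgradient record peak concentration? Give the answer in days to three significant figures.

Retardation factor R = 1 + ρ_b·K_d/n = 1 + 1.88 × 0.12/0.25 = 1.902.
Sorption retards both mechanisms: v_R = v/R = 1.125 m/day, D_R = D/R = 0.09621 m²/day.
Peak time from v_R²t² + 2D_R t − x² = 0: t = (√(D_R² + v_R²x²) − D_R)/v_R².
√(D_R² + v_R²x²) = √(0.09621² + 1.125² × 30.5²) = 34.31; v_R² = 1.266.
t = (34.31 − 0.09621)/1.266 = 27.0 days.

27.0 days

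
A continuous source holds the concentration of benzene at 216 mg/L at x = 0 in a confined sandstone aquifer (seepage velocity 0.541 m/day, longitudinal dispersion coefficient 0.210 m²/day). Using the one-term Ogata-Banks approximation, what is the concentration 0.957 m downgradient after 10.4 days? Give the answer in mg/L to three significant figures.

213 mg/L

For a continuous step input, C/C₀ ≈ ½·erfc((x−vt)/(2√(Dt))).
vt = 0.541 × 10.4 = 5.6264 m and 2√(Dt) = 2√(0.210 × 10.4) = 2.956 m.
Argument (x−vt)/(2√(Dt)) = (0.957 − 5.6264)/2.956 = -1.580; ½·erfc(-1.580) = 0.9873.
C = 216 × 0.9873 = 213 mg/L.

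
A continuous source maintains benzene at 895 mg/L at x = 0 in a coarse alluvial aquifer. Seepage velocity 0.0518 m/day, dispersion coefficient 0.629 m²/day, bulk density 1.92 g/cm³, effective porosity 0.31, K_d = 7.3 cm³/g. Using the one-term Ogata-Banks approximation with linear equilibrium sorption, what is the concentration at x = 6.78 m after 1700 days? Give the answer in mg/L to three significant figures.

212 mg/L

Retardation factor R = 1 + ρ_b·K_d/n = 1 + 1.92 × 7.3/0.31 = 46.21.
Sorption retards both mechanisms: v_R = v/R = 0.001121 m/day, D_R = D/R = 0.01361 m²/day.
v_R·t = 0.001121 × 1700 = 1.9057 m; 2√(D_R t) = 9.620 m; argument = (6.78 − 1.9057)/9.620 = 0.5067.
C = C₀ × ½·erfc(0.5067) = 895 × 0.2368 = 212 mg/L.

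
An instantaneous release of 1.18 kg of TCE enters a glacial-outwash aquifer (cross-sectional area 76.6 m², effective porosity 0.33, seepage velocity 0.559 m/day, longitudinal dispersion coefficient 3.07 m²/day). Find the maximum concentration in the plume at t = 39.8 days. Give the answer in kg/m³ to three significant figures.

0.00119 kg/m³

The peak of an instantaneous 1D plume sits at x = vt; there the Gaussian factor is 1 and C_max = M/(n_e·A·√(4πDt)), where n_e·A is the pore area the mass is dissolved in.
√(4πDt) = √(4π × 3.07 × 39.8) = 39.18 m, so C_max = 1.18/(0.33 × 76.6 × 39.18) = 0.00119 kg/m³.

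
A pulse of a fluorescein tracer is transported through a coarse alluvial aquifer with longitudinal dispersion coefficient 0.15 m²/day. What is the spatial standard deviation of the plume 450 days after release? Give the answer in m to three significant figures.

11.6 m

Dispersive spreading gives a Gaussian with σ² = 2Dt; advection only shifts the center.
σ = √(2 × 0.15 × 450) = 11.6 m.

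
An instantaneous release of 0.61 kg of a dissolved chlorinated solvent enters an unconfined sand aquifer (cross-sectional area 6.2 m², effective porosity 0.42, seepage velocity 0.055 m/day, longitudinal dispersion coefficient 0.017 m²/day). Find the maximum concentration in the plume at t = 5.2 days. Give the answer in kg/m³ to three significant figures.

0.222 kg/m³

The peak of an instantaneous 1D plume sits at x = vt; there the Gaussian factor is 1 and C_max = M/(n_e·A·√(4πDt)), where n_e·A is the pore area the mass is dissolved in.
√(4πDt) = √(4π × 0.017 × 5.2) = 1.054 m, so C_max = 0.61/(0.42 × 6.2 × 1.054) = 0.222 kg/m³.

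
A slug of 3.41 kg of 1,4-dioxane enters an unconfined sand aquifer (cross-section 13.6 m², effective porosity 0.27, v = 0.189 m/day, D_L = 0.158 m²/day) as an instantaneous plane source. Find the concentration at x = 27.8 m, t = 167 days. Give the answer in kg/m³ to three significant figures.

0.0446 kg/m³

For an instantaneous plane source, C(x,t) = M/(n_e·A·√(4πDt)) · exp(−(x−vt)²/(4Dt)), with n_e·A the pore (flow) area.
Plume center vt = 0.189 × 167 = 31.563 m, so the well at 27.8 m is 3.763 m upgradient of the peak.
√(4πDt) = 18.21 m, giving peak height M/(n_e·A·√(4πDt)) = 3.41/(0.27 × 13.6 × 18.21) = 0.05100 kg/m³.
(x−vt)²/(4Dt) = (-3.763)²/(4 × 0.158 × 167) = 0.1342; exp(−0.1342) = 0.8744.
C = 0.05100 × 0.8744 = 0.0446 kg/m³.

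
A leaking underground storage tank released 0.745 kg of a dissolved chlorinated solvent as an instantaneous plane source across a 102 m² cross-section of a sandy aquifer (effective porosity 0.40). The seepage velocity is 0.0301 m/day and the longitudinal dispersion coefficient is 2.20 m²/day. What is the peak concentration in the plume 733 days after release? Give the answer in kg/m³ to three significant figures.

0.000128 kg/m³

The peak of an instantaneous 1D plume sits at x = vt; there the Gaussian factor is 1 and C_max = M/(n_e·A·√(4πDt)), where n_e·A is the pore area the mass is dissolved in.
√(4πDt) = √(4π × 2.20 × 733) = 142.4 m, so C_max = 0.745/(0.40 × 102 × 142.4) = 0.000128 kg/m³.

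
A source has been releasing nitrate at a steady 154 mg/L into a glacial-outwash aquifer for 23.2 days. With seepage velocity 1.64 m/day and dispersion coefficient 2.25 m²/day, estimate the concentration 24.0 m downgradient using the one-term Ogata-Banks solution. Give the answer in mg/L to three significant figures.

141 mg/L

For a continuous step input, C/C₀ ≈ ½·erfc((x−vt)/(2√(Dt))).
vt = 1.64 × 23.2 = 38.048 m and 2√(Dt) = 2√(2.25 × 23.2) = 14.45 m.
Argument (x−vt)/(2√(Dt)) = (24.0 − 38.048)/14.45 = -0.9722; ½·erfc(-0.9722) = 0.9154.
C = 154 × 0.9154 = 141 mg/L.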